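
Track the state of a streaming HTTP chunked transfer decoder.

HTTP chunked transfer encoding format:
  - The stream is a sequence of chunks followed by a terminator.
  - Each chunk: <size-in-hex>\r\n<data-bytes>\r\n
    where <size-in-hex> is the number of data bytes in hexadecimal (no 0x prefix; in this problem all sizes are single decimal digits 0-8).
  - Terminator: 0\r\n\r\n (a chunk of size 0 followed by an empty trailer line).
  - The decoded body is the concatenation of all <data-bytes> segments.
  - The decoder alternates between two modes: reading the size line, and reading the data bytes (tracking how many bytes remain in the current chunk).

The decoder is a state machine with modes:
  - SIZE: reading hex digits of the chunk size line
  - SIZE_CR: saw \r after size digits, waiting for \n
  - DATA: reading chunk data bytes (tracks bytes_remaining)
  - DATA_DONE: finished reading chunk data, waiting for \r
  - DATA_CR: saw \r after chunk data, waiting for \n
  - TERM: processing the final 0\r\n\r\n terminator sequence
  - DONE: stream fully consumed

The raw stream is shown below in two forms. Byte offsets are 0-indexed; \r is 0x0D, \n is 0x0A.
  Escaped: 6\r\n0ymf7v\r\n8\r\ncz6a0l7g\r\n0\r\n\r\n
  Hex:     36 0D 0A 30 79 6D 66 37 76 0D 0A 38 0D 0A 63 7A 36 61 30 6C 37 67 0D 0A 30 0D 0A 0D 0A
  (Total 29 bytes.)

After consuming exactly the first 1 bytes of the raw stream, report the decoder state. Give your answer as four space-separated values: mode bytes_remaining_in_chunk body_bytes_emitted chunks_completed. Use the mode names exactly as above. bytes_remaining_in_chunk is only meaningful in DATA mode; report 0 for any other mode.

Answer: SIZE 0 0 0

Derivation:
Byte 0 = '6': mode=SIZE remaining=0 emitted=0 chunks_done=0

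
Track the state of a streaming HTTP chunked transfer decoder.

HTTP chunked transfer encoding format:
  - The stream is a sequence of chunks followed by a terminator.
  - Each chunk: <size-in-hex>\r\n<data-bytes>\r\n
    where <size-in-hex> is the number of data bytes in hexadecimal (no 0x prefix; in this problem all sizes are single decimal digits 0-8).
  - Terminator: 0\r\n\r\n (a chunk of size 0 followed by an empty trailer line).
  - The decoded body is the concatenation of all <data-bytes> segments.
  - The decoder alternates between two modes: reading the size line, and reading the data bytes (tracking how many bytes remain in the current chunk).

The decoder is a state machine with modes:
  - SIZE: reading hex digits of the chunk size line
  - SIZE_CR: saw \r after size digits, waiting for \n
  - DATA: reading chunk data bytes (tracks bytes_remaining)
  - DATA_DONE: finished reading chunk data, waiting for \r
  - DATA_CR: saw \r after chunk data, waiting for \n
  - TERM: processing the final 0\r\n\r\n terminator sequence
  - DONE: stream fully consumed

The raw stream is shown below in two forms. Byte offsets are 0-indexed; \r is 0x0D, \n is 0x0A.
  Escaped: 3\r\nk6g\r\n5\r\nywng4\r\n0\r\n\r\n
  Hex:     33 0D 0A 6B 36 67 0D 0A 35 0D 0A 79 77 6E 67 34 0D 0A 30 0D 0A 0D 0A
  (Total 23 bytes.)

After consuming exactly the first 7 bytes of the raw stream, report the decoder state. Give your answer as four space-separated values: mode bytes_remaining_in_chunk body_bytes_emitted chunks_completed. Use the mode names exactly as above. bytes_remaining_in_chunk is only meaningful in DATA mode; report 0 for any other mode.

Answer: DATA_CR 0 3 0

Derivation:
Byte 0 = '3': mode=SIZE remaining=0 emitted=0 chunks_done=0
Byte 1 = 0x0D: mode=SIZE_CR remaining=0 emitted=0 chunks_done=0
Byte 2 = 0x0A: mode=DATA remaining=3 emitted=0 chunks_done=0
Byte 3 = 'k': mode=DATA remaining=2 emitted=1 chunks_done=0
Byte 4 = '6': mode=DATA remaining=1 emitted=2 chunks_done=0
Byte 5 = 'g': mode=DATA_DONE remaining=0 emitted=3 chunks_done=0
Byte 6 = 0x0D: mode=DATA_CR remaining=0 emitted=3 chunks_done=0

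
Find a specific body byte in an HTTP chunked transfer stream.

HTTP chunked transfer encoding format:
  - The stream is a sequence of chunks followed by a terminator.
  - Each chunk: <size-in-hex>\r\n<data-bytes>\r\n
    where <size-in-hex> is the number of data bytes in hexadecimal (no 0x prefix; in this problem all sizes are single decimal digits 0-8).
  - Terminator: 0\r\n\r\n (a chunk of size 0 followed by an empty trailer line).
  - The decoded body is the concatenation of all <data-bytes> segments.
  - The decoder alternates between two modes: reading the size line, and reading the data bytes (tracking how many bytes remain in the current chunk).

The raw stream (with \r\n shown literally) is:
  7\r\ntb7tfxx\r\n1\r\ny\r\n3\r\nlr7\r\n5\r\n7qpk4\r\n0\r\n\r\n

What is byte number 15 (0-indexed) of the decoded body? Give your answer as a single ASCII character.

Chunk 1: stream[0..1]='7' size=0x7=7, data at stream[3..10]='tb7tfxx' -> body[0..7], body so far='tb7tfxx'
Chunk 2: stream[12..13]='1' size=0x1=1, data at stream[15..16]='y' -> body[7..8], body so far='tb7tfxxy'
Chunk 3: stream[18..19]='3' size=0x3=3, data at stream[21..24]='lr7' -> body[8..11], body so far='tb7tfxxylr7'
Chunk 4: stream[26..27]='5' size=0x5=5, data at stream[29..34]='7qpk4' -> body[11..16], body so far='tb7tfxxylr77qpk4'
Chunk 5: stream[36..37]='0' size=0 (terminator). Final body='tb7tfxxylr77qpk4' (16 bytes)
Body byte 15 = '4'

Answer: 4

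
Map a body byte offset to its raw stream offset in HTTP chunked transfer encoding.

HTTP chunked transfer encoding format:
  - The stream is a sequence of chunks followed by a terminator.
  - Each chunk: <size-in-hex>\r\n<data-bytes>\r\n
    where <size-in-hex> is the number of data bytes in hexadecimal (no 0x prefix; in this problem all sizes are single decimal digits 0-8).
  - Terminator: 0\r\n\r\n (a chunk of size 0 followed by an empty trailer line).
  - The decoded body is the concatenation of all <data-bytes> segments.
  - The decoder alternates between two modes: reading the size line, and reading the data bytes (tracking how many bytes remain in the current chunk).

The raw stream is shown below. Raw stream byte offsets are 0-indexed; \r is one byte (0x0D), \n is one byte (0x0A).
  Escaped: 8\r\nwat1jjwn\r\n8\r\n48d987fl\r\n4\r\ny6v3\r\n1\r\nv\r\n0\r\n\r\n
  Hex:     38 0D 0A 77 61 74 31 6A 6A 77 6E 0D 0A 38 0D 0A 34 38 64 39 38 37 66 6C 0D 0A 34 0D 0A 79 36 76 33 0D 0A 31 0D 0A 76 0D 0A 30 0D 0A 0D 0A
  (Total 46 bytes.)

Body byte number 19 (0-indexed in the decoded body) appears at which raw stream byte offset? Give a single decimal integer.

Answer: 32

Derivation:
Chunk 1: stream[0..1]='8' size=0x8=8, data at stream[3..11]='wat1jjwn' -> body[0..8], body so far='wat1jjwn'
Chunk 2: stream[13..14]='8' size=0x8=8, data at stream[16..24]='48d987fl' -> body[8..16], body so far='wat1jjwn48d987fl'
Chunk 3: stream[26..27]='4' size=0x4=4, data at stream[29..33]='y6v3' -> body[16..20], body so far='wat1jjwn48d987fly6v3'
Chunk 4: stream[35..36]='1' size=0x1=1, data at stream[38..39]='v' -> body[20..21], body so far='wat1jjwn48d987fly6v3v'
Chunk 5: stream[41..42]='0' size=0 (terminator). Final body='wat1jjwn48d987fly6v3v' (21 bytes)
Body byte 19 at stream offset 32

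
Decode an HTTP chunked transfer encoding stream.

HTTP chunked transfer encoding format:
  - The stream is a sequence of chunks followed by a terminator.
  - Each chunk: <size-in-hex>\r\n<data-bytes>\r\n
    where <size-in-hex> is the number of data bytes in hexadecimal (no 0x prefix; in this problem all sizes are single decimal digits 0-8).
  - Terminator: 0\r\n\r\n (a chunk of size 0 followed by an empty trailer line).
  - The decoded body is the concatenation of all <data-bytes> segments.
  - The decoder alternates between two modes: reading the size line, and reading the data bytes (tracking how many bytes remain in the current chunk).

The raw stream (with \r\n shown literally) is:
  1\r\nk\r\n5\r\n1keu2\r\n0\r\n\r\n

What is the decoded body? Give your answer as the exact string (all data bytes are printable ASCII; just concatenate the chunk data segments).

Chunk 1: stream[0..1]='1' size=0x1=1, data at stream[3..4]='k' -> body[0..1], body so far='k'
Chunk 2: stream[6..7]='5' size=0x5=5, data at stream[9..14]='1keu2' -> body[1..6], body so far='k1keu2'
Chunk 3: stream[16..17]='0' size=0 (terminator). Final body='k1keu2' (6 bytes)

Answer: k1keu2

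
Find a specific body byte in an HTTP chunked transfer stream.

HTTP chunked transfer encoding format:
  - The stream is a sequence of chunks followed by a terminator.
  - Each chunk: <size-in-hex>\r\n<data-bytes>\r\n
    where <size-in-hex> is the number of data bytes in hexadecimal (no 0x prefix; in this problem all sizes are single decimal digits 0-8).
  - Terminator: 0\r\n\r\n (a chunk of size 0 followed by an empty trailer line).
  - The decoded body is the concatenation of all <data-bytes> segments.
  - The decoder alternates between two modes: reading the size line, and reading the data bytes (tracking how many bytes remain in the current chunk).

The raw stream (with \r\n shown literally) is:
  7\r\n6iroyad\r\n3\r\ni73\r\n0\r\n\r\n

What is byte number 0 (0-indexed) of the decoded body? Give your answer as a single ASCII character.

Chunk 1: stream[0..1]='7' size=0x7=7, data at stream[3..10]='6iroyad' -> body[0..7], body so far='6iroyad'
Chunk 2: stream[12..13]='3' size=0x3=3, data at stream[15..18]='i73' -> body[7..10], body so far='6iroyadi73'
Chunk 3: stream[20..21]='0' size=0 (terminator). Final body='6iroyadi73' (10 bytes)
Body byte 0 = '6'

Answer: 6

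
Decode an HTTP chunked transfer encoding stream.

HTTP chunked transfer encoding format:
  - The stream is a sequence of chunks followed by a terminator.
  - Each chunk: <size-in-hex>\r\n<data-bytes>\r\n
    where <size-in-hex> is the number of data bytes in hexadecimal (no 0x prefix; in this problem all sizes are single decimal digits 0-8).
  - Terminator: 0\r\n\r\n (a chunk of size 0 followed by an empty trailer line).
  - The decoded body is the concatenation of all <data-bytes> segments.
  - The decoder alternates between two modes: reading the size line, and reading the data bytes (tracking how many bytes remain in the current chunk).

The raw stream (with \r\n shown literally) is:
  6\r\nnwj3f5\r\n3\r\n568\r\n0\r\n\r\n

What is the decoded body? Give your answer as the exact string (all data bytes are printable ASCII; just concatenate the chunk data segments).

Answer: nwj3f5568

Derivation:
Chunk 1: stream[0..1]='6' size=0x6=6, data at stream[3..9]='nwj3f5' -> body[0..6], body so far='nwj3f5'
Chunk 2: stream[11..12]='3' size=0x3=3, data at stream[14..17]='568' -> body[6..9], body so far='nwj3f5568'
Chunk 3: stream[19..20]='0' size=0 (terminator). Final body='nwj3f5568' (9 bytes)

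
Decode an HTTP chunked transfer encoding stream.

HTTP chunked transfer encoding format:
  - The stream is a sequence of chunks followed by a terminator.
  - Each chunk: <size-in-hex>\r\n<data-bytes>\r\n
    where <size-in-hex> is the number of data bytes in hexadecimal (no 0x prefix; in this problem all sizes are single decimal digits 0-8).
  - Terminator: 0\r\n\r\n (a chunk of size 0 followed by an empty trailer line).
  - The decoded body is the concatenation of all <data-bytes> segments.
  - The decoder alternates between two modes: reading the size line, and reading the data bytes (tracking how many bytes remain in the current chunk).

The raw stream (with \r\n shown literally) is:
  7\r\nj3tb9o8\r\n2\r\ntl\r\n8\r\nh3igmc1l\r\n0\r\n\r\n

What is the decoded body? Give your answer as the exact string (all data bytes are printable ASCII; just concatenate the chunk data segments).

Answer: j3tb9o8tlh3igmc1l

Derivation:
Chunk 1: stream[0..1]='7' size=0x7=7, data at stream[3..10]='j3tb9o8' -> body[0..7], body so far='j3tb9o8'
Chunk 2: stream[12..13]='2' size=0x2=2, data at stream[15..17]='tl' -> body[7..9], body so far='j3tb9o8tl'
Chunk 3: stream[19..20]='8' size=0x8=8, data at stream[22..30]='h3igmc1l' -> body[9..17], body so far='j3tb9o8tlh3igmc1l'
Chunk 4: stream[32..33]='0' size=0 (terminator). Final body='j3tb9o8tlh3igmc1l' (17 bytes)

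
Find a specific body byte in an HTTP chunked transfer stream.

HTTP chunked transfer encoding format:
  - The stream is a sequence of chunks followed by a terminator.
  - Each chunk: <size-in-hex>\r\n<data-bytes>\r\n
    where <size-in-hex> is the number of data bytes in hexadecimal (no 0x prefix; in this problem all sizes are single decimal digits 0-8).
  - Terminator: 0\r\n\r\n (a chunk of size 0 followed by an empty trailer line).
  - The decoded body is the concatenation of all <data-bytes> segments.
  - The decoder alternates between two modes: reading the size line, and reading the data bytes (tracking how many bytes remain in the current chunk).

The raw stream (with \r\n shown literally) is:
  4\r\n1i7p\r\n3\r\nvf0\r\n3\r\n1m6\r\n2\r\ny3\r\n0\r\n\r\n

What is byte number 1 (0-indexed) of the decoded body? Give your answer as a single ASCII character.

Chunk 1: stream[0..1]='4' size=0x4=4, data at stream[3..7]='1i7p' -> body[0..4], body so far='1i7p'
Chunk 2: stream[9..10]='3' size=0x3=3, data at stream[12..15]='vf0' -> body[4..7], body so far='1i7pvf0'
Chunk 3: stream[17..18]='3' size=0x3=3, data at stream[20..23]='1m6' -> body[7..10], body so far='1i7pvf01m6'
Chunk 4: stream[25..26]='2' size=0x2=2, data at stream[28..30]='y3' -> body[10..12], body so far='1i7pvf01m6y3'
Chunk 5: stream[32..33]='0' size=0 (terminator). Final body='1i7pvf01m6y3' (12 bytes)
Body byte 1 = 'i'

Answer: i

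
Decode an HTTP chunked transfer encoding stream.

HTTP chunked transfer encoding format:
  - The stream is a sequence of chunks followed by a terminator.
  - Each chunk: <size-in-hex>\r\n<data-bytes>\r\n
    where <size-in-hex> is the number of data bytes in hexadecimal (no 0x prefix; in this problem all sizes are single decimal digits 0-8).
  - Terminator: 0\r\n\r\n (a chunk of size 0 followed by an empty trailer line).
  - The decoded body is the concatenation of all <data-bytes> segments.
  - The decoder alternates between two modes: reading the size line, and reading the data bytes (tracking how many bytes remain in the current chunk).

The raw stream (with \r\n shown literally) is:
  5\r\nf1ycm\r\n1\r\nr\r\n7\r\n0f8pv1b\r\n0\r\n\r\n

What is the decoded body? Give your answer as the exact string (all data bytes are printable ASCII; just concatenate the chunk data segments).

Answer: f1ycmr0f8pv1b

Derivation:
Chunk 1: stream[0..1]='5' size=0x5=5, data at stream[3..8]='f1ycm' -> body[0..5], body so far='f1ycm'
Chunk 2: stream[10..11]='1' size=0x1=1, data at stream[13..14]='r' -> body[5..6], body so far='f1ycmr'
Chunk 3: stream[16..17]='7' size=0x7=7, data at stream[19..26]='0f8pv1b' -> body[6..13], body so far='f1ycmr0f8pv1b'
Chunk 4: stream[28..29]='0' size=0 (terminator). Final body='f1ycmr0f8pv1b' (13 bytes)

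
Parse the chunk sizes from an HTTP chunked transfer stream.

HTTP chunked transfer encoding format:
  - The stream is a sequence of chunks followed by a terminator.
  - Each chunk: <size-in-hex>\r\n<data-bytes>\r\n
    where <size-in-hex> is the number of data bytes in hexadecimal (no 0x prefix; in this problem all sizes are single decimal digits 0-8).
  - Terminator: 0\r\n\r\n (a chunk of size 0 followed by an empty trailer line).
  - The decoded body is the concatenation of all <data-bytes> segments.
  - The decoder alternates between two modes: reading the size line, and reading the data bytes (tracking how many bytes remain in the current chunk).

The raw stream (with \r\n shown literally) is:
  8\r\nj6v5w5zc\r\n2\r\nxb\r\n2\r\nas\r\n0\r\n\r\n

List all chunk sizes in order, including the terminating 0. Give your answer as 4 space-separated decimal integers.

Chunk 1: stream[0..1]='8' size=0x8=8, data at stream[3..11]='j6v5w5zc' -> body[0..8], body so far='j6v5w5zc'
Chunk 2: stream[13..14]='2' size=0x2=2, data at stream[16..18]='xb' -> body[8..10], body so far='j6v5w5zcxb'
Chunk 3: stream[20..21]='2' size=0x2=2, data at stream[23..25]='as' -> body[10..12], body so far='j6v5w5zcxbas'
Chunk 4: stream[27..28]='0' size=0 (terminator). Final body='j6v5w5zcxbas' (12 bytes)

Answer: 8 2 2 0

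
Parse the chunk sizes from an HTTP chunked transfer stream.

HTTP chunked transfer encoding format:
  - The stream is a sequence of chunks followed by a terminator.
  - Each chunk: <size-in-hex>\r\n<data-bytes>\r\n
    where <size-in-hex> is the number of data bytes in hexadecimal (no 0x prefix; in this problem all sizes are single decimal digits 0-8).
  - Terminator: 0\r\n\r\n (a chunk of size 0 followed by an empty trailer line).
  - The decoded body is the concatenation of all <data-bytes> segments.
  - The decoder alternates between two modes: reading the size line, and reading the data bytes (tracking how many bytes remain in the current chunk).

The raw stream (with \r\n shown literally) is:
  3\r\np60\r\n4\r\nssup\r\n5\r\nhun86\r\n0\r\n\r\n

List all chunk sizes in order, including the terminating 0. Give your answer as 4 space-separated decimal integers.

Answer: 3 4 5 0

Derivation:
Chunk 1: stream[0..1]='3' size=0x3=3, data at stream[3..6]='p60' -> body[0..3], body so far='p60'
Chunk 2: stream[8..9]='4' size=0x4=4, data at stream[11..15]='ssup' -> body[3..7], body so far='p60ssup'
Chunk 3: stream[17..18]='5' size=0x5=5, data at stream[20..25]='hun86' -> body[7..12], body so far='p60ssuphun86'
Chunk 4: stream[27..28]='0' size=0 (terminator). Final body='p60ssuphun86' (12 bytes)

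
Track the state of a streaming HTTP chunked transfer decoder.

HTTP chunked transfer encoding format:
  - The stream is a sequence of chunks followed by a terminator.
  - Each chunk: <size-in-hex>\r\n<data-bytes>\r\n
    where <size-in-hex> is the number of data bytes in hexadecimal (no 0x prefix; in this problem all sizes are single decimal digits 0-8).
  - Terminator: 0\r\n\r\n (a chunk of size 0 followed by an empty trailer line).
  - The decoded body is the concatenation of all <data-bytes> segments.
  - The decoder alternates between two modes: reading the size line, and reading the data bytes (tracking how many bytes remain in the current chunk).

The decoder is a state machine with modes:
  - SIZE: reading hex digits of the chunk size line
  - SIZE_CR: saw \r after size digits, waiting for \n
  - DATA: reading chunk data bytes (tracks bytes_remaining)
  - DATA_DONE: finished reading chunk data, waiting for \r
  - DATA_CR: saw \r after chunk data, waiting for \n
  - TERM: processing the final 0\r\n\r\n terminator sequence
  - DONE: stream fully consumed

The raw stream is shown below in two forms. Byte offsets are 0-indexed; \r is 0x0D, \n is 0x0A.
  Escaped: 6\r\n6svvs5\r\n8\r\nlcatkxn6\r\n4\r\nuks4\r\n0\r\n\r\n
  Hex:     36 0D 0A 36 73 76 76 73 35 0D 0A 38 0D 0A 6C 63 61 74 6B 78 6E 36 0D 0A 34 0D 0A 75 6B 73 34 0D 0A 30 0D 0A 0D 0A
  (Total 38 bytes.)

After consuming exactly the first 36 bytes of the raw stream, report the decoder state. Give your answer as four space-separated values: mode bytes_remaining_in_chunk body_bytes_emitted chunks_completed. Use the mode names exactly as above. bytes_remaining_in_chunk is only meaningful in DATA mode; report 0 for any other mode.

Byte 0 = '6': mode=SIZE remaining=0 emitted=0 chunks_done=0
Byte 1 = 0x0D: mode=SIZE_CR remaining=0 emitted=0 chunks_done=0
Byte 2 = 0x0A: mode=DATA remaining=6 emitted=0 chunks_done=0
Byte 3 = '6': mode=DATA remaining=5 emitted=1 chunks_done=0
Byte 4 = 's': mode=DATA remaining=4 emitted=2 chunks_done=0
Byte 5 = 'v': mode=DATA remaining=3 emitted=3 chunks_done=0
Byte 6 = 'v': mode=DATA remaining=2 emitted=4 chunks_done=0
Byte 7 = 's': mode=DATA remaining=1 emitted=5 chunks_done=0
Byte 8 = '5': mode=DATA_DONE remaining=0 emitted=6 chunks_done=0
Byte 9 = 0x0D: mode=DATA_CR remaining=0 emitted=6 chunks_done=0
Byte 10 = 0x0A: mode=SIZE remaining=0 emitted=6 chunks_done=1
Byte 11 = '8': mode=SIZE remaining=0 emitted=6 chunks_done=1
Byte 12 = 0x0D: mode=SIZE_CR remaining=0 emitted=6 chunks_done=1
Byte 13 = 0x0A: mode=DATA remaining=8 emitted=6 chunks_done=1
Byte 14 = 'l': mode=DATA remaining=7 emitted=7 chunks_done=1
Byte 15 = 'c': mode=DATA remaining=6 emitted=8 chunks_done=1
Byte 16 = 'a': mode=DATA remaining=5 emitted=9 chunks_done=1
Byte 17 = 't': mode=DATA remaining=4 emitted=10 chunks_done=1
Byte 18 = 'k': mode=DATA remaining=3 emitted=11 chunks_done=1
Byte 19 = 'x': mode=DATA remaining=2 emitted=12 chunks_done=1
Byte 20 = 'n': mode=DATA remaining=1 emitted=13 chunks_done=1
Byte 21 = '6': mode=DATA_DONE remaining=0 emitted=14 chunks_done=1
Byte 22 = 0x0D: mode=DATA_CR remaining=0 emitted=14 chunks_done=1
Byte 23 = 0x0A: mode=SIZE remaining=0 emitted=14 chunks_done=2
Byte 24 = '4': mode=SIZE remaining=0 emitted=14 chunks_done=2
Byte 25 = 0x0D: mode=SIZE_CR remaining=0 emitted=14 chunks_done=2
Byte 26 = 0x0A: mode=DATA remaining=4 emitted=14 chunks_done=2
Byte 27 = 'u': mode=DATA remaining=3 emitted=15 chunks_done=2
Byte 28 = 'k': mode=DATA remaining=2 emitted=16 chunks_done=2
Byte 29 = 's': mode=DATA remaining=1 emitted=17 chunks_done=2
Byte 30 = '4': mode=DATA_DONE remaining=0 emitted=18 chunks_done=2
Byte 31 = 0x0D: mode=DATA_CR remaining=0 emitted=18 chunks_done=2
Byte 32 = 0x0A: mode=SIZE remaining=0 emitted=18 chunks_done=3
Byte 33 = '0': mode=SIZE remaining=0 emitted=18 chunks_done=3
Byte 34 = 0x0D: mode=SIZE_CR remaining=0 emitted=18 chunks_done=3
Byte 35 = 0x0A: mode=TERM remaining=0 emitted=18 chunks_done=3

Answer: TERM 0 18 3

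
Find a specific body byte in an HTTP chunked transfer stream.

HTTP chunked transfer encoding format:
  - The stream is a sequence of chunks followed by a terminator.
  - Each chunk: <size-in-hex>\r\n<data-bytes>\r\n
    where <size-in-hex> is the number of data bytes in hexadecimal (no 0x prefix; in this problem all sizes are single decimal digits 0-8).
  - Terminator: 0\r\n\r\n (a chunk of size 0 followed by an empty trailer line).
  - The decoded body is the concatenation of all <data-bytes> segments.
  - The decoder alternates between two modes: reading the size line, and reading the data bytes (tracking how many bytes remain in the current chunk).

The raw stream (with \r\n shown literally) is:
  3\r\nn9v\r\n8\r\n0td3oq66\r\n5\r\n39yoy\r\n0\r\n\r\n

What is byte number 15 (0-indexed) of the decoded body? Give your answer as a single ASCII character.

Chunk 1: stream[0..1]='3' size=0x3=3, data at stream[3..6]='n9v' -> body[0..3], body so far='n9v'
Chunk 2: stream[8..9]='8' size=0x8=8, data at stream[11..19]='0td3oq66' -> body[3..11], body so far='n9v0td3oq66'
Chunk 3: stream[21..22]='5' size=0x5=5, data at stream[24..29]='39yoy' -> body[11..16], body so far='n9v0td3oq6639yoy'
Chunk 4: stream[31..32]='0' size=0 (terminator). Final body='n9v0td3oq6639yoy' (16 bytes)
Body byte 15 = 'y'

Answer: y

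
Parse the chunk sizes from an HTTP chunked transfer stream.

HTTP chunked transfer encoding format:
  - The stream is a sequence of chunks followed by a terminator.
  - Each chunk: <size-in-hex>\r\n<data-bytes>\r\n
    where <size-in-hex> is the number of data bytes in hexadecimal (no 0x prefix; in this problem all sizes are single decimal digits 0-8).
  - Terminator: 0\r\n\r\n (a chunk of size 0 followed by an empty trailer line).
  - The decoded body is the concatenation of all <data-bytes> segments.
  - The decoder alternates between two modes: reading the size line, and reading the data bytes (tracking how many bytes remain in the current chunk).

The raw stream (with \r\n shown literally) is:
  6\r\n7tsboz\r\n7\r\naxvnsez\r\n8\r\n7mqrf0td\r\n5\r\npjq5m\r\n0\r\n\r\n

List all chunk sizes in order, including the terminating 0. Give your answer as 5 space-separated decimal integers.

Answer: 6 7 8 5 0

Derivation:
Chunk 1: stream[0..1]='6' size=0x6=6, data at stream[3..9]='7tsboz' -> body[0..6], body so far='7tsboz'
Chunk 2: stream[11..12]='7' size=0x7=7, data at stream[14..21]='axvnsez' -> body[6..13], body so far='7tsbozaxvnsez'
Chunk 3: stream[23..24]='8' size=0x8=8, data at stream[26..34]='7mqrf0td' -> body[13..21], body so far='7tsbozaxvnsez7mqrf0td'
Chunk 4: stream[36..37]='5' size=0x5=5, data at stream[39..44]='pjq5m' -> body[21..26], body so far='7tsbozaxvnsez7mqrf0tdpjq5m'
Chunk 5: stream[46..47]='0' size=0 (terminator). Final body='7tsbozaxvnsez7mqrf0tdpjq5m' (26 bytes)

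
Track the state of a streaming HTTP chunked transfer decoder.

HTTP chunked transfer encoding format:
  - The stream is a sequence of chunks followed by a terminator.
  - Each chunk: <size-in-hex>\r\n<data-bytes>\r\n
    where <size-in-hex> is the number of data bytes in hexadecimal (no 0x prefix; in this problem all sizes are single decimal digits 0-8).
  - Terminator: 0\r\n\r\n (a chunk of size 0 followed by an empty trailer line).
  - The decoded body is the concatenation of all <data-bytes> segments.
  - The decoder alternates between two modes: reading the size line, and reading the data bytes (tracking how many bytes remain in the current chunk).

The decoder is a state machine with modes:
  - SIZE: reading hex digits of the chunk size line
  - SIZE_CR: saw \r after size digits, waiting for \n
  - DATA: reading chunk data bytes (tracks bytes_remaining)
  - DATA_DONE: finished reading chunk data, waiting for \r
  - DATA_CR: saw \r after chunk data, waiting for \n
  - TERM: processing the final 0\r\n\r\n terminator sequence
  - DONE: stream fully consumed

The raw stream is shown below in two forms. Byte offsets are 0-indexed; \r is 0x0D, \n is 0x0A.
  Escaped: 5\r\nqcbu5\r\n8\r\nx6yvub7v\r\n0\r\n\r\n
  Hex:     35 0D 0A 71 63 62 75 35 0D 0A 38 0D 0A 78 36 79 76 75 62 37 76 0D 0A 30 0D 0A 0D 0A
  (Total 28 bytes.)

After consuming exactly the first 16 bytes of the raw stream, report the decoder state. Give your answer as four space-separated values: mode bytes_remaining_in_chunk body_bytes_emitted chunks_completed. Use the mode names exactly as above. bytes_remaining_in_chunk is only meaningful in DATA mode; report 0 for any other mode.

Byte 0 = '5': mode=SIZE remaining=0 emitted=0 chunks_done=0
Byte 1 = 0x0D: mode=SIZE_CR remaining=0 emitted=0 chunks_done=0
Byte 2 = 0x0A: mode=DATA remaining=5 emitted=0 chunks_done=0
Byte 3 = 'q': mode=DATA remaining=4 emitted=1 chunks_done=0
Byte 4 = 'c': mode=DATA remaining=3 emitted=2 chunks_done=0
Byte 5 = 'b': mode=DATA remaining=2 emitted=3 chunks_done=0
Byte 6 = 'u': mode=DATA remaining=1 emitted=4 chunks_done=0
Byte 7 = '5': mode=DATA_DONE remaining=0 emitted=5 chunks_done=0
Byte 8 = 0x0D: mode=DATA_CR remaining=0 emitted=5 chunks_done=0
Byte 9 = 0x0A: mode=SIZE remaining=0 emitted=5 chunks_done=1
Byte 10 = '8': mode=SIZE remaining=0 emitted=5 chunks_done=1
Byte 11 = 0x0D: mode=SIZE_CR remaining=0 emitted=5 chunks_done=1
Byte 12 = 0x0A: mode=DATA remaining=8 emitted=5 chunks_done=1
Byte 13 = 'x': mode=DATA remaining=7 emitted=6 chunks_done=1
Byte 14 = '6': mode=DATA remaining=6 emitted=7 chunks_done=1
Byte 15 = 'y': mode=DATA remaining=5 emitted=8 chunks_done=1

Answer: DATA 5 8 1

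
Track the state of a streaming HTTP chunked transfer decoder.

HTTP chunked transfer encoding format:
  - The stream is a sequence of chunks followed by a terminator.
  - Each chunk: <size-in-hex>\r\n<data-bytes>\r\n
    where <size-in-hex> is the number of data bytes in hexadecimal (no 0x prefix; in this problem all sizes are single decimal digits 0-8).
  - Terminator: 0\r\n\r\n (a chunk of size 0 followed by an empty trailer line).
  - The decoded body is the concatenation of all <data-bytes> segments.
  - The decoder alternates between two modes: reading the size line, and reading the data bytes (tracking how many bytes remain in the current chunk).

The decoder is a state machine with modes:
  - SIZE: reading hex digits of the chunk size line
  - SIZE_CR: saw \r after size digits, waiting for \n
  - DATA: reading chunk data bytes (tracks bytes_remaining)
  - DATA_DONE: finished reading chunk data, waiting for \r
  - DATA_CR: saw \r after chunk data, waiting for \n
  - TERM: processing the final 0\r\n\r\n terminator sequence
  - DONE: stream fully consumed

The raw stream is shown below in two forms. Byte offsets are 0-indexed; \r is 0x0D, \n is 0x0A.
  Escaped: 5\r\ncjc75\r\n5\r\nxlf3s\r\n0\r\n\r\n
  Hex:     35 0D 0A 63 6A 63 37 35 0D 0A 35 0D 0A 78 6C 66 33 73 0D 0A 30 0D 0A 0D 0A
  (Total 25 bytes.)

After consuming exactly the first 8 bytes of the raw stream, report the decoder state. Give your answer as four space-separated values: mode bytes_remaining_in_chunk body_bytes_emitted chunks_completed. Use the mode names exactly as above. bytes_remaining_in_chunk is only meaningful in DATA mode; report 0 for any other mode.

Answer: DATA_DONE 0 5 0

Derivation:
Byte 0 = '5': mode=SIZE remaining=0 emitted=0 chunks_done=0
Byte 1 = 0x0D: mode=SIZE_CR remaining=0 emitted=0 chunks_done=0
Byte 2 = 0x0A: mode=DATA remaining=5 emitted=0 chunks_done=0
Byte 3 = 'c': mode=DATA remaining=4 emitted=1 chunks_done=0
Byte 4 = 'j': mode=DATA remaining=3 emitted=2 chunks_done=0
Byte 5 = 'c': mode=DATA remaining=2 emitted=3 chunks_done=0
Byte 6 = '7': mode=DATA remaining=1 emitted=4 chunks_done=0
Byte 7 = '5': mode=DATA_DONE remaining=0 emitted=5 chunks_done=0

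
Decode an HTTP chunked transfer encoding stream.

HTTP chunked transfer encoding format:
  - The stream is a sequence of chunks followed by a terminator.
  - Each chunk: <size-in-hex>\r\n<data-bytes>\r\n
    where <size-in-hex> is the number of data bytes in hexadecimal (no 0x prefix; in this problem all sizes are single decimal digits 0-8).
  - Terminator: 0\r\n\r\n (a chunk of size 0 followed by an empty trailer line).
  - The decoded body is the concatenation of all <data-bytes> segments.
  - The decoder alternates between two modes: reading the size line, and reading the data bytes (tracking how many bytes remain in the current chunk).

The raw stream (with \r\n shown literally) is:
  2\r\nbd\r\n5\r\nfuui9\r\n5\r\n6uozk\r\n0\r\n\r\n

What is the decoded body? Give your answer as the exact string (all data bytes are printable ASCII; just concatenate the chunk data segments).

Answer: bdfuui96uozk

Derivation:
Chunk 1: stream[0..1]='2' size=0x2=2, data at stream[3..5]='bd' -> body[0..2], body so far='bd'
Chunk 2: stream[7..8]='5' size=0x5=5, data at stream[10..15]='fuui9' -> body[2..7], body so far='bdfuui9'
Chunk 3: stream[17..18]='5' size=0x5=5, data at stream[20..25]='6uozk' -> body[7..12], body so far='bdfuui96uozk'
Chunk 4: stream[27..28]='0' size=0 (terminator). Final body='bdfuui96uozk' (12 bytes)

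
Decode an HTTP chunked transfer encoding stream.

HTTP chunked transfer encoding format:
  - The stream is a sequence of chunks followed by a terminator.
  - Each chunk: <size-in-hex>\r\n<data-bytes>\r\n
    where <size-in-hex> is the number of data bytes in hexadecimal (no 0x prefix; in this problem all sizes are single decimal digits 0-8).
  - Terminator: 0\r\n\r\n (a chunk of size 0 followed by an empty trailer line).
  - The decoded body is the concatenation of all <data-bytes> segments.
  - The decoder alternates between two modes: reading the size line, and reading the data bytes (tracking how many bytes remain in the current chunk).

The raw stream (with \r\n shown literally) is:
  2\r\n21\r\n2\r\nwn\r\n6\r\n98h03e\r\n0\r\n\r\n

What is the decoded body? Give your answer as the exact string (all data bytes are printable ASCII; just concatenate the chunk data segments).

Chunk 1: stream[0..1]='2' size=0x2=2, data at stream[3..5]='21' -> body[0..2], body so far='21'
Chunk 2: stream[7..8]='2' size=0x2=2, data at stream[10..12]='wn' -> body[2..4], body so far='21wn'
Chunk 3: stream[14..15]='6' size=0x6=6, data at stream[17..23]='98h03e' -> body[4..10], body so far='21wn98h03e'
Chunk 4: stream[25..26]='0' size=0 (terminator). Final body='21wn98h03e' (10 bytes)

Answer: 21wn98h03e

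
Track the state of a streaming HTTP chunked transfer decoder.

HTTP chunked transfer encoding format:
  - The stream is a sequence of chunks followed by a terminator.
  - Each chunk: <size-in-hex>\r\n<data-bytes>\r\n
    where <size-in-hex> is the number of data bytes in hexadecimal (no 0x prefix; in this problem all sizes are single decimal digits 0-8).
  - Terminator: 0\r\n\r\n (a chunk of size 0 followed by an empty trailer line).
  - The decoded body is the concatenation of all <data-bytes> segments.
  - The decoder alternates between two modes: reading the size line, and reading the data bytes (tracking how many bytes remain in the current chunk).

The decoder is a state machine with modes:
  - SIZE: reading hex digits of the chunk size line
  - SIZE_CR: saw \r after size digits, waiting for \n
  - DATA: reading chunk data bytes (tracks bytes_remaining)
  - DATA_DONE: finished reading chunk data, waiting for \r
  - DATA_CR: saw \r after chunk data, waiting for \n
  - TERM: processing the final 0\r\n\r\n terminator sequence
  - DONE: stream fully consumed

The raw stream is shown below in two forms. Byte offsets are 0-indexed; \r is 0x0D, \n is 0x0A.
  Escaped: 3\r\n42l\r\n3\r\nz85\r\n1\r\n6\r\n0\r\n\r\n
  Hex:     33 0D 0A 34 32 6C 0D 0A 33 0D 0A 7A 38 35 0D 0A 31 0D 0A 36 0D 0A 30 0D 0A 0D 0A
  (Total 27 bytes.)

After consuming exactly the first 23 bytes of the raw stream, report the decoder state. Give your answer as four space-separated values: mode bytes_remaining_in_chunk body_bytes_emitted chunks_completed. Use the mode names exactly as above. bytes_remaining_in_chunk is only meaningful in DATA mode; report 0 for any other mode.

Answer: SIZE 0 7 3

Derivation:
Byte 0 = '3': mode=SIZE remaining=0 emitted=0 chunks_done=0
Byte 1 = 0x0D: mode=SIZE_CR remaining=0 emitted=0 chunks_done=0
Byte 2 = 0x0A: mode=DATA remaining=3 emitted=0 chunks_done=0
Byte 3 = '4': mode=DATA remaining=2 emitted=1 chunks_done=0
Byte 4 = '2': mode=DATA remaining=1 emitted=2 chunks_done=0
Byte 5 = 'l': mode=DATA_DONE remaining=0 emitted=3 chunks_done=0
Byte 6 = 0x0D: mode=DATA_CR remaining=0 emitted=3 chunks_done=0
Byte 7 = 0x0A: mode=SIZE remaining=0 emitted=3 chunks_done=1
Byte 8 = '3': mode=SIZE remaining=0 emitted=3 chunks_done=1
Byte 9 = 0x0D: mode=SIZE_CR remaining=0 emitted=3 chunks_done=1
Byte 10 = 0x0A: mode=DATA remaining=3 emitted=3 chunks_done=1
Byte 11 = 'z': mode=DATA remaining=2 emitted=4 chunks_done=1
Byte 12 = '8': mode=DATA remaining=1 emitted=5 chunks_done=1
Byte 13 = '5': mode=DATA_DONE remaining=0 emitted=6 chunks_done=1
Byte 14 = 0x0D: mode=DATA_CR remaining=0 emitted=6 chunks_done=1
Byte 15 = 0x0A: mode=SIZE remaining=0 emitted=6 chunks_done=2
Byte 16 = '1': mode=SIZE remaining=0 emitted=6 chunks_done=2
Byte 17 = 0x0D: mode=SIZE_CR remaining=0 emitted=6 chunks_done=2
Byte 18 = 0x0A: mode=DATA remaining=1 emitted=6 chunks_done=2
Byte 19 = '6': mode=DATA_DONE remaining=0 emitted=7 chunks_done=2
Byte 20 = 0x0D: mode=DATA_CR remaining=0 emitted=7 chunks_done=2
Byte 21 = 0x0A: mode=SIZE remaining=0 emitted=7 chunks_done=3
Byte 22 = '0': mode=SIZE remaining=0 emitted=7 chunks_done=3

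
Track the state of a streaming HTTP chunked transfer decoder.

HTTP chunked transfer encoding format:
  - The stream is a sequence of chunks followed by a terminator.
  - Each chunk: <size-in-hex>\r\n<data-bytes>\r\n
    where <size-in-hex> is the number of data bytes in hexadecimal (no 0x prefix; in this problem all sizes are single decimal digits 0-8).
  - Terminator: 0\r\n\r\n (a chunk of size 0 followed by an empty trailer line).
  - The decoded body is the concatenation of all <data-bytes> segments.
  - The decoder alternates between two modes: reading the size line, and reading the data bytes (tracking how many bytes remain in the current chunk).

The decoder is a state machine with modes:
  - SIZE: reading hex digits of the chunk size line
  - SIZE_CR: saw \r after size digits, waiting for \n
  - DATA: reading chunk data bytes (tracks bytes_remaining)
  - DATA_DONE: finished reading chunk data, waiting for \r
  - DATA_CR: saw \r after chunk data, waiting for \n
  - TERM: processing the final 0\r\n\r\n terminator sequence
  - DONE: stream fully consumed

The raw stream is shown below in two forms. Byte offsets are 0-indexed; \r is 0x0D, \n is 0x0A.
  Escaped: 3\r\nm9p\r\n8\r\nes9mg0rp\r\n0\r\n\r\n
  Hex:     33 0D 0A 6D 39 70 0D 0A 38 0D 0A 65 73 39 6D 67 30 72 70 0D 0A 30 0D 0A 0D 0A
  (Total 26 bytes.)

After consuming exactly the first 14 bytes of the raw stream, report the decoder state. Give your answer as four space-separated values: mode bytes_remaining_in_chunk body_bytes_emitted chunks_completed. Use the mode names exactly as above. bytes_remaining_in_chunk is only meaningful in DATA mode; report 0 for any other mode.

Answer: DATA 5 6 1

Derivation:
Byte 0 = '3': mode=SIZE remaining=0 emitted=0 chunks_done=0
Byte 1 = 0x0D: mode=SIZE_CR remaining=0 emitted=0 chunks_done=0
Byte 2 = 0x0A: mode=DATA remaining=3 emitted=0 chunks_done=0
Byte 3 = 'm': mode=DATA remaining=2 emitted=1 chunks_done=0
Byte 4 = '9': mode=DATA remaining=1 emitted=2 chunks_done=0
Byte 5 = 'p': mode=DATA_DONE remaining=0 emitted=3 chunks_done=0
Byte 6 = 0x0D: mode=DATA_CR remaining=0 emitted=3 chunks_done=0
Byte 7 = 0x0A: mode=SIZE remaining=0 emitted=3 chunks_done=1
Byte 8 = '8': mode=SIZE remaining=0 emitted=3 chunks_done=1
Byte 9 = 0x0D: mode=SIZE_CR remaining=0 emitted=3 chunks_done=1
Byte 10 = 0x0A: mode=DATA remaining=8 emitted=3 chunks_done=1
Byte 11 = 'e': mode=DATA remaining=7 emitted=4 chunks_done=1
Byte 12 = 's': mode=DATA remaining=6 emitted=5 chunks_done=1
Byte 13 = '9': mode=DATA remaining=5 emitted=6 chunks_done=1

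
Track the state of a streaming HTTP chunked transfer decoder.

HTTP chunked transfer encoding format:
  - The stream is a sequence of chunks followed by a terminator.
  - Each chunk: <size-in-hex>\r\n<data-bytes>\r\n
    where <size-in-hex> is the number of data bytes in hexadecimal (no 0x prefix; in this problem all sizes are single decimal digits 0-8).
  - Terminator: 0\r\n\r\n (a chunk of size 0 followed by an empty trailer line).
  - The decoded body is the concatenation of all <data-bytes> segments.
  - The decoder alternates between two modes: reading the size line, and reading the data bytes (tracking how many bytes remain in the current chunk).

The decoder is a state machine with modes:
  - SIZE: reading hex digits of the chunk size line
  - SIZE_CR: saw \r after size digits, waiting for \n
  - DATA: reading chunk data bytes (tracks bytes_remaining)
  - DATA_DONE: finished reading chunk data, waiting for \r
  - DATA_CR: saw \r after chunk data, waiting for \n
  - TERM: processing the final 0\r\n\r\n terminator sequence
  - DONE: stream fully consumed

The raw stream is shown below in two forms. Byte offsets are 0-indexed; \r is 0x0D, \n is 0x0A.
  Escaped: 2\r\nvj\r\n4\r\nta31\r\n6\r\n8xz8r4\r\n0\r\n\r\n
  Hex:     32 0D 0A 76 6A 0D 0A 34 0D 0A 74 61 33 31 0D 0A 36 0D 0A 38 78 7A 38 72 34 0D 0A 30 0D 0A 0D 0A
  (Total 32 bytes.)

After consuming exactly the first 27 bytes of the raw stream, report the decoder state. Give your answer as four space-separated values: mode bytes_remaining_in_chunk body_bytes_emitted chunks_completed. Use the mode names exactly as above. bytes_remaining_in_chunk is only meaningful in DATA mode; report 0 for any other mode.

Answer: SIZE 0 12 3

Derivation:
Byte 0 = '2': mode=SIZE remaining=0 emitted=0 chunks_done=0
Byte 1 = 0x0D: mode=SIZE_CR remaining=0 emitted=0 chunks_done=0
Byte 2 = 0x0A: mode=DATA remaining=2 emitted=0 chunks_done=0
Byte 3 = 'v': mode=DATA remaining=1 emitted=1 chunks_done=0
Byte 4 = 'j': mode=DATA_DONE remaining=0 emitted=2 chunks_done=0
Byte 5 = 0x0D: mode=DATA_CR remaining=0 emitted=2 chunks_done=0
Byte 6 = 0x0A: mode=SIZE remaining=0 emitted=2 chunks_done=1
Byte 7 = '4': mode=SIZE remaining=0 emitted=2 chunks_done=1
Byte 8 = 0x0D: mode=SIZE_CR remaining=0 emitted=2 chunks_done=1
Byte 9 = 0x0A: mode=DATA remaining=4 emitted=2 chunks_done=1
Byte 10 = 't': mode=DATA remaining=3 emitted=3 chunks_done=1
Byte 11 = 'a': mode=DATA remaining=2 emitted=4 chunks_done=1
Byte 12 = '3': mode=DATA remaining=1 emitted=5 chunks_done=1
Byte 13 = '1': mode=DATA_DONE remaining=0 emitted=6 chunks_done=1
Byte 14 = 0x0D: mode=DATA_CR remaining=0 emitted=6 chunks_done=1
Byte 15 = 0x0A: mode=SIZE remaining=0 emitted=6 chunks_done=2
Byte 16 = '6': mode=SIZE remaining=0 emitted=6 chunks_done=2
Byte 17 = 0x0D: mode=SIZE_CR remaining=0 emitted=6 chunks_done=2
Byte 18 = 0x0A: mode=DATA remaining=6 emitted=6 chunks_done=2
Byte 19 = '8': mode=DATA remaining=5 emitted=7 chunks_done=2
Byte 20 = 'x': mode=DATA remaining=4 emitted=8 chunks_done=2
Byte 21 = 'z': mode=DATA remaining=3 emitted=9 chunks_done=2
Byte 22 = '8': mode=DATA remaining=2 emitted=10 chunks_done=2
Byte 23 = 'r': mode=DATA remaining=1 emitted=11 chunks_done=2
Byte 24 = '4': mode=DATA_DONE remaining=0 emitted=12 chunks_done=2
Byte 25 = 0x0D: mode=DATA_CR remaining=0 emitted=12 chunks_done=2
Byte 26 = 0x0A: mode=SIZE remaining=0 emitted=12 chunks_done=3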